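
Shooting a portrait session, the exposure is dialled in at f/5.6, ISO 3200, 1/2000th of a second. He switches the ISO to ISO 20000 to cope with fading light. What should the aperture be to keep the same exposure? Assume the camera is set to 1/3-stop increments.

ISO: 3200 → 4000 → 5000 → 6400 → 8000 → 10000 → 12800 → 16000 → 20000 — 2 2/3 stops raised (brighter).
Need 2 2/3 stops darker from the aperture: f/5.6 → f/6.3 → f/7.1 → f/8 → f/9 → f/10 → f/11 → f/13 → f/14.

f/14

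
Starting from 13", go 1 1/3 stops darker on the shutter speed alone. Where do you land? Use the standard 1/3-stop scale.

5 s

Shutter speed: 13 → 10 → 8 → 6 → 5 — 1 1/3 stops faster (darker).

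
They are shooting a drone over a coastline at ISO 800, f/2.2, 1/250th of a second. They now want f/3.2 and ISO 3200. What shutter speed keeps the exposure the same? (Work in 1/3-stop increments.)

Aperture: f/2.2 → f/2.5 → f/2.8 → f/3.2 — 1 stop narrower (darker).
ISO: 800 → 1000 → 1250 → 1600 → 2000 → 2500 → 3200 — 2 stops higher (brighter).
Net change so far: 1 stop brighter. Offset with the shutter speed: 1/250 → 1/320 → 1/400 → 1/500.

1/500s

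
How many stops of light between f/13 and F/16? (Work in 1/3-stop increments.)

2/3 stop

f/13 → f/14 → f/16 — count the steps: 2 third-stops = 2/3 stop.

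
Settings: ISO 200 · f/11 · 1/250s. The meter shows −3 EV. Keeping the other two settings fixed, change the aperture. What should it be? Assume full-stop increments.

f/4

Underexposed by 3 stops → need 3 stops brighter.
Aperture: f/11 → f/8 → f/5.6 → f/4.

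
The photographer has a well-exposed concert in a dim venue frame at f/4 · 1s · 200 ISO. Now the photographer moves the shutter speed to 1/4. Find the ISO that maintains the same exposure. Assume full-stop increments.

ISO 800

Shutter speed: 1 → 1/2 → 1/4 — 2 stops shorter (darker).
Need 2 stops brighter from the ISO: 200 → 400 → 800.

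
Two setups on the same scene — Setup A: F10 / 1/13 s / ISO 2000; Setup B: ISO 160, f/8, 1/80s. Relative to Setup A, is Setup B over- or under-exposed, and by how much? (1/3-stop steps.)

Aperture: f/10 → f/9 → f/8 — 2/3 stop wider (brighter).
Shutter speed: 1/13 → 1/15 → 1/20 → 1/25 → 1/30 → 1/40 → 1/50 → 1/60 → 1/80 — 2 2/3 stops faster (darker).
ISO: 2000 → 1600 → 1250 → 1000 → 800 → 640 → 500 → 400 → 320 → 250 → 200 → 160 — 3 2/3 stops lower (darker).
Net: +2/3 −2 2/3 −3 2/3 = −5 2/3 stops.

5 2/3 stops darker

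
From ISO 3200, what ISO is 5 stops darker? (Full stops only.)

ISO 100

ISO: 3200 → 1600 → 800 → 400 → 200 → 100 — 5 stops dropped (darker).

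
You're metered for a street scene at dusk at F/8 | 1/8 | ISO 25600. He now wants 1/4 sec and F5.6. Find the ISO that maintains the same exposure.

Shutter speed: 1/8 → 1/4 — 1 stop slower (brighter).
Aperture: f/8 → f/5.6 — 1 stop larger aperture (brighter).
Net change so far: 2 stops brighter. Offset with the ISO: 25600 → 12800 → 6400.

ISO 6400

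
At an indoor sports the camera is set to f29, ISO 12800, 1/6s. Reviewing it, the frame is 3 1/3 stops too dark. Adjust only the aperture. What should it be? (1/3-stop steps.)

Underexposed by 3 1/3 stops → need 3 1/3 stops brighter.
Aperture: f/29 → f/25 → f/22 → f/20 → f/18 → f/16 → f/14 → f/13 → f/11 → f/10 → f/9.

f/9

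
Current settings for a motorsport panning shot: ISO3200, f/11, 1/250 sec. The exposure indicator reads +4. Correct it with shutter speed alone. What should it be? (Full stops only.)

Overexposed by 4 stops → need 4 stops darker.
Shutter speed: 1/250 → 1/500 → 1/1000 → 1/2000 → 1/4000.

1/4000s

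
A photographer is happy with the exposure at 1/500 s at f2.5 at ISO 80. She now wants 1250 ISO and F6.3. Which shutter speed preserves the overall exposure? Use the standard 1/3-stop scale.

1/1250s

ISO: 80 → 100 → 125 → 160 → 200 → 250 → 320 → 400 → 500 → 640 → 800 → 1000 → 1250 — 4 stops higher (brighter).
Aperture: f/2.5 → f/2.8 → f/3.2 → f/3.5 → f/4 → f/4.5 → f/5 → f/5.6 → f/6.3 — 2 2/3 stops stopped down (darker).
Net change so far: 1 1/3 stops brighter. Offset with the shutter speed: 1/500 → 1/640 → 1/800 → 1/1000 → 1/1250.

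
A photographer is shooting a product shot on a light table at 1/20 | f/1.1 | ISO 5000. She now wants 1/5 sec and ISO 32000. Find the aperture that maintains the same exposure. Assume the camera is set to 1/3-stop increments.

f/5.6

Shutter speed: 1/20 → 1/15 → 1/13 → 1/10 → 1/8 → 1/6 → 1/5 — 2 stops longer (brighter).
ISO: 5000 → 6400 → 8000 → 10000 → 12800 → 16000 → 20000 → 25600 → 32000 — 2 2/3 stops raised (brighter).
Net change so far: 4 2/3 stops brighter. Offset with the aperture: f/1.1 → f/1.2 → f/1.4 → f/1.6 → f/1.8 → f/2 → f/2.2 → f/2.5 → f/2.8 → f/3.2 → f/3.5 → f/4 → f/4.5 → f/5 → f/5.6.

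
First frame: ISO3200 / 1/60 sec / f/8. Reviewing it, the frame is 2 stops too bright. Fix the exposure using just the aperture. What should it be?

Overexposed by 2 stops → need 2 stops darker.
Aperture: f/8 → f/11 → f/16.

f/16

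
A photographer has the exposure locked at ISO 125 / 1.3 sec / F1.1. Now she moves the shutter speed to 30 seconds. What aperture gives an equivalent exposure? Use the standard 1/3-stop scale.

Shutter speed: 1.3 → 1.6 → 2 → 2.5 → 3.2 → 4 → 5 → 6 → 8 → 10 → 13 → 15 → 20 → 25 → 30 — 4 2/3 stops longer (brighter).
Need 4 2/3 stops darker from the aperture: f/1.1 → f/1.2 → f/1.4 → f/1.6 → f/1.8 → f/2 → f/2.2 → f/2.5 → f/2.8 → f/3.2 → f/3.5 → f/4 → f/4.5 → f/5 → f/5.6.

f/5.6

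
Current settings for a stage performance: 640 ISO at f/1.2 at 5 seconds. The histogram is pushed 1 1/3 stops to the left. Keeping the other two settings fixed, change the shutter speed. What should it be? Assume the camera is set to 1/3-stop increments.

13 s

Underexposed by 1 1/3 stops → need 1 1/3 stops brighter.
Shutter speed: 5 → 6 → 8 → 10 → 13.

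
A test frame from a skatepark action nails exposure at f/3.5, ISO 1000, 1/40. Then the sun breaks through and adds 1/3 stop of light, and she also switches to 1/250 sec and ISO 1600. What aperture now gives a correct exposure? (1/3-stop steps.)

f/2

Scene light: 1/3 stop brighter.
Shutter speed: 1/40 → 1/50 → 1/60 → 1/80 → 1/100 → 1/125 → 1/160 → 1/200 → 1/250 — 2 2/3 stops faster (darker).
ISO: 1000 → 1250 → 1600 — 2/3 stop higher (brighter).
Net so far: 1 2/3 stops darker. Aperture: f/3.5 → f/3.2 → f/2.8 → f/2.5 → f/2.2 → f/2.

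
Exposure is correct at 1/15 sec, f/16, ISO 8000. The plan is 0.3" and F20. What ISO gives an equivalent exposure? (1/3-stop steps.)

ISO 2500

Shutter speed: 1/15 → 1/13 → 1/10 → 1/8 → 1/6 → 1/5 → 1/4 → 0.3 — 2 1/3 stops longer (brighter).
Aperture: f/16 → f/18 → f/20 — 2/3 stop smaller aperture (darker).
Net change so far: 1 2/3 stops brighter. Offset with the ISO: 8000 → 6400 → 5000 → 4000 → 3200 → 2500.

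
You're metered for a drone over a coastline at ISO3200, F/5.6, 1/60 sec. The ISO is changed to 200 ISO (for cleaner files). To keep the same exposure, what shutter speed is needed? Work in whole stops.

1/4s

ISO: 3200 → 1600 → 800 → 400 → 200 — 4 stops dropped (darker).
Need 4 stops brighter from the shutter speed: 1/60 → 1/30 → 1/15 → 1/8 → 1/4.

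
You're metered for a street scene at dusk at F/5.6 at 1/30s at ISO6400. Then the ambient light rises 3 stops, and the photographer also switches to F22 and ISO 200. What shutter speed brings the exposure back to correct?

Scene light: 3 stops brighter.
Aperture: f/5.6 → f/8 → f/11 → f/16 → f/22 — 4 stops smaller aperture (darker).
ISO: 6400 → 3200 → 1600 → 800 → 400 → 200 — 5 stops lower (darker).
Net so far: 6 stops darker. Shutter speed: 1/30 → 1/15 → 1/8 → 1/4 → 1/2 → 1 → 2.

2 s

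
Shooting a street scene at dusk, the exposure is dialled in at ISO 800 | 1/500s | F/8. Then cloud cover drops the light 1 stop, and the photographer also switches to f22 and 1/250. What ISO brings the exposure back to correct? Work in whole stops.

Scene light: 1 stop darker.
Aperture: f/8 → f/11 → f/16 → f/22 — 3 stops smaller aperture (darker).
Shutter speed: 1/500 → 1/250 — 1 stop longer (brighter).
Net so far: 3 stops darker. ISO: 800 → 1600 → 3200 → 6400.

ISO 6400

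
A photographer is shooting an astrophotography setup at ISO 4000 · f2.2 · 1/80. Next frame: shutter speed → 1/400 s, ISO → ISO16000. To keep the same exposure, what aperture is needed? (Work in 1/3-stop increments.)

Shutter speed: 1/80 → 1/100 → 1/125 → 1/160 → 1/200 → 1/250 → 1/320 → 1/400 — 2 1/3 stops shorter (darker).
ISO: 4000 → 5000 → 6400 → 8000 → 10000 → 12800 → 16000 — 2 stops raised (brighter).
Net change so far: 1/3 stop darker. Offset with the aperture: f/2.2 → f/2.

f/2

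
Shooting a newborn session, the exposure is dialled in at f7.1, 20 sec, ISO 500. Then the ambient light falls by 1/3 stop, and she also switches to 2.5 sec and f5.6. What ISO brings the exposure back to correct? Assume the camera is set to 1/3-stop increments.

Scene light: 1/3 stop darker.
Shutter speed: 20 → 15 → 13 → 10 → 8 → 6 → 5 → 4 → 3.2 → 2.5 — 3 stops shorter (darker).
Aperture: f/7.1 → f/6.3 → f/5.6 — 2/3 stop larger aperture (brighter).
Net so far: 2 2/3 stops darker. ISO: 500 → 640 → 800 → 1000 → 1250 → 1600 → 2000 → 2500 → 3200.

ISO 3200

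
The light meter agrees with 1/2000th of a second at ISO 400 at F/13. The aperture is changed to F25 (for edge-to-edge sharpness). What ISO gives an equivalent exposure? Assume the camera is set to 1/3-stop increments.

Aperture: f/13 → f/14 → f/16 → f/18 → f/20 → f/22 → f/25 — 2 stops stopped down (darker).
Need 2 stops brighter from the ISO: 400 → 500 → 640 → 800 → 1000 → 1250 → 1600.

ISO 1600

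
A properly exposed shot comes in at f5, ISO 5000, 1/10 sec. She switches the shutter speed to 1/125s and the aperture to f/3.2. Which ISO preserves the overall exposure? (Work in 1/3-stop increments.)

Shutter speed: 1/10 → 1/13 → 1/15 → 1/20 → 1/25 → 1/30 → 1/40 → 1/50 → 1/60 → 1/80 → 1/100 → 1/125 — 3 2/3 stops faster (darker).
Aperture: f/5 → f/4.5 → f/4 → f/3.5 → f/3.2 — 1 1/3 stops opened up (brighter).
Net change so far: 2 1/3 stops darker. Offset with the ISO: 5000 → 6400 → 8000 → 10000 → 12800 → 16000 → 20000 → 25600.

ISO 25600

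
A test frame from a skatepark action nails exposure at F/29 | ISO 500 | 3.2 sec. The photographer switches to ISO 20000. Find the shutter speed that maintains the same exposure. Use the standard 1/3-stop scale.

1/13s

ISO: 500 → 640 → 800 → 1000 → 1250 → 1600 → 2000 → 2500 → 3200 → 4000 → 5000 → 6400 → 8000 → 10000 → 12800 → 16000 → 20000 — 5 1/3 stops higher (brighter).
Need 5 1/3 stops darker from the shutter speed: 3.2 → 2.5 → 2 → 1.6 → 1.3 → 1 → 0.8 → 0.6 → 0.5 → 0.4 → 0.3 → 1/4 → 1/5 → 1/6 → 1/8 → 1/10 → 1/13.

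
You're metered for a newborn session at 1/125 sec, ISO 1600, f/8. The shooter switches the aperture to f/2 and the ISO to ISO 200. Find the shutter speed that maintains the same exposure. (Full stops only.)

1/250s

Aperture: f/8 → f/5.6 → f/4 → f/2.8 → f/2 — 4 stops wider (brighter).
ISO: 1600 → 800 → 400 → 200 — 3 stops dropped (darker).
Net change so far: 1 stop brighter. Offset with the shutter speed: 1/125 → 1/250.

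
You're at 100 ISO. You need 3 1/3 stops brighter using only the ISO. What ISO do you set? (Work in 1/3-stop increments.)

ISO 1000

ISO: 100 → 125 → 160 → 200 → 250 → 320 → 400 → 500 → 640 → 800 → 1000 — 3 1/3 stops raised (brighter).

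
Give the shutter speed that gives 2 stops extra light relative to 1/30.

1/8s

Shutter speed: 1/30 → 1/15 → 1/8 — 2 stops longer (brighter).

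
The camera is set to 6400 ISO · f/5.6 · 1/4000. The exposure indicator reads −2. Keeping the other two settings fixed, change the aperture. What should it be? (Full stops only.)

f/2.8

Underexposed by 2 stops → need 2 stops brighter.
Aperture: f/5.6 → f/4 → f/2.8.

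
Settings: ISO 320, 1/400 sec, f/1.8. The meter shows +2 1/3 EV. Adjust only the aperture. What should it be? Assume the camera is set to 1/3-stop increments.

f/4

Overexposed by 2 1/3 stops → need 2 1/3 stops darker.
Aperture: f/1.8 → f/2 → f/2.2 → f/2.5 → f/2.8 → f/3.2 → f/3.5 → f/4.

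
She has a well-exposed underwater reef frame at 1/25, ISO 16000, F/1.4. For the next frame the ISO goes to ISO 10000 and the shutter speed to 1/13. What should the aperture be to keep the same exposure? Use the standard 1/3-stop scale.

f/1.6

ISO: 16000 → 12800 → 10000 — 2/3 stop lower (darker).
Shutter speed: 1/25 → 1/20 → 1/15 → 1/13 — 1 stop longer (brighter).
Net change so far: 1/3 stop brighter. Offset with the aperture: f/1.4 → f/1.6.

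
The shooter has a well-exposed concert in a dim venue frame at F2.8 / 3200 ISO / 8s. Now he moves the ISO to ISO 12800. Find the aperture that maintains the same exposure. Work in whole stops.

ISO: 3200 → 6400 → 12800 — 2 stops higher (brighter).
Need 2 stops darker from the aperture: f/2.8 → f/4 → f/5.6.

f/5.6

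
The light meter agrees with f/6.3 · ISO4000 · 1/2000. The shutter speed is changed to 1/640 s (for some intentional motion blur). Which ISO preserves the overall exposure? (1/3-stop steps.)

Shutter speed: 1/2000 → 1/1600 → 1/1250 → 1/1000 → 1/800 → 1/640 — 1 2/3 stops slower (brighter).
Need 1 2/3 stops darker from the ISO: 4000 → 3200 → 2500 → 2000 → 1600 → 1250.

ISO 1250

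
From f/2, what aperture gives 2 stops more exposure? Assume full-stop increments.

Aperture: f/2 → f/1.4 → f/1.0 — 2 stops larger aperture (brighter).

f/1.0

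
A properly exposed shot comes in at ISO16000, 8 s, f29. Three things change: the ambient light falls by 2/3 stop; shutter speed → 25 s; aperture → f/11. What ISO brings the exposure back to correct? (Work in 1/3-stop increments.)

Scene light: 2/3 stop darker.
Shutter speed: 8 → 10 → 13 → 15 → 20 → 25 — 1 2/3 stops slower (brighter).
Aperture: f/29 → f/25 → f/22 → f/20 → f/18 → f/16 → f/14 → f/13 → f/11 — 2 2/3 stops larger aperture (brighter).
Net so far: 3 2/3 stops brighter. ISO: 16000 → 12800 → 10000 → 8000 → 6400 → 5000 → 4000 → 3200 → 2500 → 2000 → 1600 → 1250.

ISO 1250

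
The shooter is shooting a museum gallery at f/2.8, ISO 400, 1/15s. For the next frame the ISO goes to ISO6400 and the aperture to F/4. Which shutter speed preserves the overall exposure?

ISO: 400 → 800 → 1600 → 3200 → 6400 — 4 stops higher (brighter).
Aperture: f/2.8 → f/4 — 1 stop stopped down (darker).
Net change so far: 3 stops brighter. Offset with the shutter speed: 1/15 → 1/30 → 1/60 → 1/125.

1/125s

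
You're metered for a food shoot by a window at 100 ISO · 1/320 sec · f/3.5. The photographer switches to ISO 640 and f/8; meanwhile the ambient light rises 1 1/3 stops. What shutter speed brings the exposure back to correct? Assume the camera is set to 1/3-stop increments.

1/1000s

Scene light: 1 1/3 stops brighter.
ISO: 100 → 125 → 160 → 200 → 250 → 320 → 400 → 500 → 640 — 2 2/3 stops raised (brighter).
Aperture: f/3.5 → f/4 → f/4.5 → f/5 → f/5.6 → f/6.3 → f/7.1 → f/8 — 2 1/3 stops stopped down (darker).
Net so far: 1 2/3 stops brighter. Shutter speed: 1/320 → 1/400 → 1/500 → 1/640 → 1/800 → 1/1000.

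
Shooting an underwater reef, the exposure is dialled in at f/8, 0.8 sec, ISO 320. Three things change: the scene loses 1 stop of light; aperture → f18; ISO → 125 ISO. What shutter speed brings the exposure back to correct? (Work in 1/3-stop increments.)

20 s

Scene light: 1 stop darker.
Aperture: f/8 → f/9 → f/10 → f/11 → f/13 → f/14 → f/16 → f/18 — 2 1/3 stops smaller aperture (darker).
ISO: 320 → 250 → 200 → 160 → 125 — 1 1/3 stops lower (darker).
Net so far: 4 2/3 stops darker. Shutter speed: 0.8 → 1 → 1.3 → 1.6 → 2 → 2.5 → 3.2 → 4 → 5 → 6 → 8 → 10 → 13 → 15 → 20.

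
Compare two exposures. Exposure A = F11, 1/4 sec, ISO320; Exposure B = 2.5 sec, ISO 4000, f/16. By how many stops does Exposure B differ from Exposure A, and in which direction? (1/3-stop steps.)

Aperture: f/11 → f/13 → f/14 → f/16 — 1 stop smaller aperture (darker).
Shutter speed: 1/4 → 0.3 → 0.4 → 0.5 → 0.6 → 0.8 → 1 → 1.3 → 1.6 → 2 → 2.5 — 3 1/3 stops longer (brighter).
ISO: 320 → 400 → 500 → 640 → 800 → 1000 → 1250 → 1600 → 2000 → 2500 → 3200 → 4000 — 3 2/3 stops higher (brighter).
Net: −1 +3 1/3 +3 2/3 = +6 stops.

6 stops brighter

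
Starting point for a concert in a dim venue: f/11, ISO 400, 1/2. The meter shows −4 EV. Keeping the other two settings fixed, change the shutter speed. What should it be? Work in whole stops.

8 s

Underexposed by 4 stops → need 4 stops brighter.
Shutter speed: 1/2 → 1 → 2 → 4 → 8.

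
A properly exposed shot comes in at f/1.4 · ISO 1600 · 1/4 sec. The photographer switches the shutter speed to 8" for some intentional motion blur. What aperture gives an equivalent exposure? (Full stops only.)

f/8

Shutter speed: 1/4 → 1/2 → 1 → 2 → 4 → 8 — 5 stops longer (brighter).
Need 5 stops darker from the aperture: f/1.4 → f/2 → f/2.8 → f/4 → f/5.6 → f/8.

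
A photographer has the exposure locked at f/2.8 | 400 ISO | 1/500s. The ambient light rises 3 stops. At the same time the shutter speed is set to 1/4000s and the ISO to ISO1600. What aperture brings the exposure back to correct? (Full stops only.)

Scene light: 3 stops brighter.
Shutter speed: 1/500 → 1/1000 → 1/2000 → 1/4000 — 3 stops faster (darker).
ISO: 400 → 800 → 1600 — 2 stops higher (brighter).
Net so far: 2 stops brighter. Aperture: f/2.8 → f/4 → f/5.6.

f/5.6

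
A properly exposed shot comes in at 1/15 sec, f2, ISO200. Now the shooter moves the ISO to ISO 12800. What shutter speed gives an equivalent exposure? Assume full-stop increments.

1/1000s

ISO: 200 → 400 → 800 → 1600 → 3200 → 6400 → 12800 — 6 stops raised (brighter).
Need 6 stops darker from the shutter speed: 1/15 → 1/30 → 1/60 → 1/125 → 1/250 → 1/500 → 1/1000.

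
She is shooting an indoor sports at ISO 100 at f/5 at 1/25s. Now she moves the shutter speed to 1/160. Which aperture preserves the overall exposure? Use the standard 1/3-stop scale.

Shutter speed: 1/25 → 1/30 → 1/40 → 1/50 → 1/60 → 1/80 → 1/100 → 1/125 → 1/160 — 2 2/3 stops faster (darker).
Need 2 2/3 stops brighter from the aperture: f/5 → f/4.5 → f/4 → f/3.5 → f/3.2 → f/2.8 → f/2.5 → f/2.2 → f/2.

f/2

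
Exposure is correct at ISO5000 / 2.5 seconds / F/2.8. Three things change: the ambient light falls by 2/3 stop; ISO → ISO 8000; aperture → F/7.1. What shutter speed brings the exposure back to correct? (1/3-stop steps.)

15 s

Scene light: 2/3 stop darker.
ISO: 5000 → 6400 → 8000 — 2/3 stop raised (brighter).
Aperture: f/2.8 → f/3.2 → f/3.5 → f/4 → f/4.5 → f/5 → f/5.6 → f/6.3 → f/7.1 — 2 2/3 stops stopped down (darker).
Net so far: 2 2/3 stops darker. Shutter speed: 2.5 → 3.2 → 4 → 5 → 6 → 8 → 10 → 13 → 15.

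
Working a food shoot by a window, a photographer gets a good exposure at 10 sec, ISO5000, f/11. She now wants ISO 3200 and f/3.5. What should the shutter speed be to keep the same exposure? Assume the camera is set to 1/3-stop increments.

ISO: 5000 → 4000 → 3200 — 2/3 stop lower (darker).
Aperture: f/11 → f/10 → f/9 → f/8 → f/7.1 → f/6.3 → f/5.6 → f/5 → f/4.5 → f/4 → f/3.5 — 3 1/3 stops wider (brighter).
Net change so far: 2 2/3 stops brighter. Offset with the shutter speed: 10 → 8 → 6 → 5 → 4 → 3.2 → 2.5 → 2 → 1.6.

1.6 s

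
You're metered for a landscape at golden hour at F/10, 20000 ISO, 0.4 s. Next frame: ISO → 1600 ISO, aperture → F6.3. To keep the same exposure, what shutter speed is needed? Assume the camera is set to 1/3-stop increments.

2 s

ISO: 20000 → 16000 → 12800 → 10000 → 8000 → 6400 → 5000 → 4000 → 3200 → 2500 → 2000 → 1600 — 3 2/3 stops lower (darker).
Aperture: f/10 → f/9 → f/8 → f/7.1 → f/6.3 — 1 1/3 stops larger aperture (brighter).
Net change so far: 2 1/3 stops darker. Offset with the shutter speed: 0.4 → 0.5 → 0.6 → 0.8 → 1 → 1.3 → 1.6 → 2.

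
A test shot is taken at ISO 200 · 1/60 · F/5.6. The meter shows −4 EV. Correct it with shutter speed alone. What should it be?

Underexposed by 4 stops → need 4 stops brighter.
Shutter speed: 1/60 → 1/30 → 1/15 → 1/8 → 1/4.

1/4s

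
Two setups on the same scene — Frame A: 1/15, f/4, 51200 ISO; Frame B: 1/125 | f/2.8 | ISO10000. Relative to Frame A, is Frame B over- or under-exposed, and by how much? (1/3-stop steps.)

Aperture: f/4 → f/3.5 → f/3.2 → f/2.8 — 1 stop larger aperture (brighter).
Shutter speed: 1/15 → 1/20 → 1/25 → 1/30 → 1/40 → 1/50 → 1/60 → 1/80 → 1/100 → 1/125 — 3 stops shorter (darker).
ISO: 51200 → 40000 → 32000 → 25600 → 20000 → 16000 → 12800 → 10000 — 2 1/3 stops lower (darker).
Net: +1 −3 −2 1/3 = −4 1/3 stops.

4 1/3 stops darker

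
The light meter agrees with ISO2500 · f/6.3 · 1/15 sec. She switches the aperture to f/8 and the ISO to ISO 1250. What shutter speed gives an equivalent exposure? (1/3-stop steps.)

Aperture: f/6.3 → f/7.1 → f/8 — 2/3 stop smaller aperture (darker).
ISO: 2500 → 2000 → 1600 → 1250 — 1 stop lower (darker).
Net change so far: 1 2/3 stops darker. Offset with the shutter speed: 1/15 → 1/13 → 1/10 → 1/8 → 1/6 → 1/5.

1/5s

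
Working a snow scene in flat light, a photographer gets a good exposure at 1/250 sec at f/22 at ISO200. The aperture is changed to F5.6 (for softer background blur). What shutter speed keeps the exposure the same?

1/4000s

Aperture: f/22 → f/16 → f/11 → f/8 → f/5.6 — 4 stops opened up (brighter).
Need 4 stops darker from the shutter speed: 1/250 → 1/500 → 1/1000 → 1/2000 → 1/4000.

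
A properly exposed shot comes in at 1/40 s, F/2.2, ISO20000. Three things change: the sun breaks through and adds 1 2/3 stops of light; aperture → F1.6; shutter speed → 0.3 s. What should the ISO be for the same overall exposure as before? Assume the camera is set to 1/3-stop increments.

ISO 250

Scene light: 1 2/3 stops brighter.
Aperture: f/2.2 → f/2 → f/1.8 → f/1.6 — 1 stop wider (brighter).
Shutter speed: 1/40 → 1/30 → 1/25 → 1/20 → 1/15 → 1/13 → 1/10 → 1/8 → 1/6 → 1/5 → 1/4 → 0.3 — 3 2/3 stops slower (brighter).
Net so far: 6 1/3 stops brighter. ISO: 20000 → 16000 → 12800 → 10000 → 8000 → 6400 → 5000 → 4000 → 3200 → 2500 → 2000 → 1600 → 1250 → 1000 → 800 → 640 → 500 → 400 → 320 → 250.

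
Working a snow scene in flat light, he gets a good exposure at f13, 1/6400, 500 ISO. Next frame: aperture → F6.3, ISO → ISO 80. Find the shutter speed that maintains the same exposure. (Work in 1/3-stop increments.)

1/4000s

Aperture: f/13 → f/11 → f/10 → f/9 → f/8 → f/7.1 → f/6.3 — 2 stops wider (brighter).
ISO: 500 → 400 → 320 → 250 → 200 → 160 → 125 → 100 → 80 — 2 2/3 stops lower (darker).
Net change so far: 2/3 stop darker. Offset with the shutter speed: 1/6400 → 1/5000 → 1/4000.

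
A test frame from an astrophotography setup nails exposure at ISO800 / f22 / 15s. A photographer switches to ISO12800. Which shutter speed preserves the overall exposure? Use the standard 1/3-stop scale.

1 s

ISO: 800 → 1000 → 1250 → 1600 → 2000 → 2500 → 3200 → 4000 → 5000 → 6400 → 8000 → 10000 → 12800 — 4 stops raised (brighter).
Need 4 stops darker from the shutter speed: 15 → 13 → 10 → 8 → 6 → 5 → 4 → 3.2 → 2.5 → 2 → 1.6 → 1.3 → 1.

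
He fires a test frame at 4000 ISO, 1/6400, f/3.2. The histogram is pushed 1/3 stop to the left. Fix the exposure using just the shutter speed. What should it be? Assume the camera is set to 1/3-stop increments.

1/5000s

Underexposed by 1/3 stop → need 1/3 stop brighter.
Shutter speed: 1/6400 → 1/5000.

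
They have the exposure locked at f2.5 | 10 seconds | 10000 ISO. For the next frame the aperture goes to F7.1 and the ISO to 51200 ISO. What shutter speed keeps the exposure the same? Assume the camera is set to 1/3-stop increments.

15 s

Aperture: f/2.5 → f/2.8 → f/3.2 → f/3.5 → f/4 → f/4.5 → f/5 → f/5.6 → f/6.3 → f/7.1 — 3 stops smaller aperture (darker).
ISO: 10000 → 12800 → 16000 → 20000 → 25600 → 32000 → 40000 → 51200 — 2 1/3 stops higher (brighter).
Net change so far: 2/3 stop darker. Offset with the shutter speed: 10 → 13 → 15.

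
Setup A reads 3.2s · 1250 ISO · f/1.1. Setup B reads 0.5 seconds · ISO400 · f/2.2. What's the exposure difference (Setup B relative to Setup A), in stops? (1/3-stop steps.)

Aperture: f/1.1 → f/1.2 → f/1.4 → f/1.6 → f/1.8 → f/2 → f/2.2 — 2 stops narrower (darker).
Shutter speed: 3.2 → 2.5 → 2 → 1.6 → 1.3 → 1 → 0.8 → 0.6 → 0.5 — 2 2/3 stops faster (darker).
ISO: 1250 → 1000 → 800 → 640 → 500 → 400 — 1 2/3 stops dropped (darker).
Net: −2 −2 2/3 −1 2/3 = −6 1/3 stops.

6 1/3 stops darker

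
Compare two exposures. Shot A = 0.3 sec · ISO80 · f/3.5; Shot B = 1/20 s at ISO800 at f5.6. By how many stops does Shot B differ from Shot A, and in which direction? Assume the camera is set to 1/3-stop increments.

Aperture: f/3.5 → f/4 → f/4.5 → f/5 → f/5.6 — 1 1/3 stops stopped down (darker).
Shutter speed: 0.3 → 1/4 → 1/5 → 1/6 → 1/8 → 1/10 → 1/13 → 1/15 → 1/20 — 2 2/3 stops shorter (darker).
ISO: 80 → 100 → 125 → 160 → 200 → 250 → 320 → 400 → 500 → 640 → 800 — 3 1/3 stops raised (brighter).
Net: −1 1/3 −2 2/3 +3 1/3 = −2/3 stops.

2/3 stop darker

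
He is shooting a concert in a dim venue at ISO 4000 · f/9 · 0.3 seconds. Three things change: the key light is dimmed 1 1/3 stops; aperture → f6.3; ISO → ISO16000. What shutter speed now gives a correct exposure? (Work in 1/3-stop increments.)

Scene light: 1 1/3 stops darker.
Aperture: f/9 → f/8 → f/7.1 → f/6.3 — 1 stop opened up (brighter).
ISO: 4000 → 5000 → 6400 → 8000 → 10000 → 12800 → 16000 — 2 stops raised (brighter).
Net so far: 1 2/3 stops brighter. Shutter speed: 0.3 → 1/4 → 1/5 → 1/6 → 1/8 → 1/10.

1/10s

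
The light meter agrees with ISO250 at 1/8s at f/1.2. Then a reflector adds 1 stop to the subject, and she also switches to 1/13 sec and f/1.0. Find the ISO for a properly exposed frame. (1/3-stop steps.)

ISO 125

Scene light: 1 stop brighter.
Shutter speed: 1/8 → 1/10 → 1/13 — 2/3 stop shorter (darker).
Aperture: f/1.2 → f/1.1 → f/1.0 — 2/3 stop wider (brighter).
Net so far: 1 stop brighter. ISO: 250 → 200 → 160 → 125.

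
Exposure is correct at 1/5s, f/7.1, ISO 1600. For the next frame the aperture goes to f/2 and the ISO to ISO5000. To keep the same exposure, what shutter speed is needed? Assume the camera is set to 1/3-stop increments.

1/200s

Aperture: f/7.1 → f/6.3 → f/5.6 → f/5 → f/4.5 → f/4 → f/3.5 → f/3.2 → f/2.8 → f/2.5 → f/2.2 → f/2 — 3 2/3 stops wider (brighter).
ISO: 1600 → 2000 → 2500 → 3200 → 4000 → 5000 — 1 2/3 stops raised (brighter).
Net change so far: 5 1/3 stops brighter. Offset with the shutter speed: 1/5 → 1/6 → 1/8 → 1/10 → 1/13 → 1/15 → 1/20 → 1/25 → 1/30 → 1/40 → 1/50 → 1/60 → 1/80 → 1/100 → 1/125 → 1/160 → 1/200.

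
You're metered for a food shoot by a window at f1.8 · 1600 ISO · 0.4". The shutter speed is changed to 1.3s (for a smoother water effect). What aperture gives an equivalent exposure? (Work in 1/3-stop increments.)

Shutter speed: 0.4 → 0.5 → 0.6 → 0.8 → 1 → 1.3 — 1 2/3 stops slower (brighter).
Need 1 2/3 stops darker from the aperture: f/1.8 → f/2 → f/2.2 → f/2.5 → f/2.8 → f/3.2.

f/3.2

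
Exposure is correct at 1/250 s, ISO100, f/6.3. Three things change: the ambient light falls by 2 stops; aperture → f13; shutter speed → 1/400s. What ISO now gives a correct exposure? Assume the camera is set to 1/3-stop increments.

ISO 2500

Scene light: 2 stops darker.
Aperture: f/6.3 → f/7.1 → f/8 → f/9 → f/10 → f/11 → f/13 — 2 stops stopped down (darker).
Shutter speed: 1/250 → 1/320 → 1/400 — 2/3 stop faster (darker).
Net so far: 4 2/3 stops darker. ISO: 100 → 125 → 160 → 200 → 250 → 320 → 400 → 500 → 640 → 800 → 1000 → 1250 → 1600 → 2000 → 2500.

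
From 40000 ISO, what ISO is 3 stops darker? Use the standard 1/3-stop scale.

ISO: 40000 → 32000 → 25600 → 20000 → 16000 → 12800 → 10000 → 8000 → 6400 → 5000 — 3 stops lower (darker).

ISO 5000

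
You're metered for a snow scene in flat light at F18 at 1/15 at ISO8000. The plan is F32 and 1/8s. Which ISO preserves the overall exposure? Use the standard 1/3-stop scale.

ISO 12800

Aperture: f/18 → f/20 → f/22 → f/25 → f/29 → f/32 — 1 2/3 stops stopped down (darker).
Shutter speed: 1/15 → 1/13 → 1/10 → 1/8 — 1 stop slower (brighter).
Net change so far: 2/3 stop darker. Offset with the ISO: 8000 → 10000 → 12800.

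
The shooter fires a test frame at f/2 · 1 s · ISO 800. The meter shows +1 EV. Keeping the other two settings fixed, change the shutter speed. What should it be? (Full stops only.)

1/2s

Overexposed by 1 stop → need 1 stop darker.
Shutter speed: 1 → 1/2.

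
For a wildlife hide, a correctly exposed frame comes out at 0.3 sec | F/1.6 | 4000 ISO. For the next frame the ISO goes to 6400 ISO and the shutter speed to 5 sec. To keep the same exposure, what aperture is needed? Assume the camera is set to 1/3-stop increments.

f/8

ISO: 4000 → 5000 → 6400 — 2/3 stop raised (brighter).
Shutter speed: 0.3 → 0.4 → 0.5 → 0.6 → 0.8 → 1 → 1.3 → 1.6 → 2 → 2.5 → 3.2 → 4 → 5 — 4 stops slower (brighter).
Net change so far: 4 2/3 stops brighter. Offset with the aperture: f/1.6 → f/1.8 → f/2 → f/2.2 → f/2.5 → f/2.8 → f/3.2 → f/3.5 → f/4 → f/4.5 → f/5 → f/5.6 → f/6.3 → f/7.1 → f/8.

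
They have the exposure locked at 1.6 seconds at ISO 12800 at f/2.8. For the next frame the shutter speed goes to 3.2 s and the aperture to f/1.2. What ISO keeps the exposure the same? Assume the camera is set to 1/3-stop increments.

ISO 1250

Shutter speed: 1.6 → 2 → 2.5 → 3.2 — 1 stop longer (brighter).
Aperture: f/2.8 → f/2.5 → f/2.2 → f/2 → f/1.8 → f/1.6 → f/1.4 → f/1.2 — 2 1/3 stops wider (brighter).
Net change so far: 3 1/3 stops brighter. Offset with the ISO: 12800 → 10000 → 8000 → 6400 → 5000 → 4000 → 3200 → 2500 → 2000 → 1600 → 1250.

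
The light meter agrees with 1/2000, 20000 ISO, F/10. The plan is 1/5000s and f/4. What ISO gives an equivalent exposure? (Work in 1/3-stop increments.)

Shutter speed: 1/2000 → 1/2500 → 1/3200 → 1/4000 → 1/5000 — 1 1/3 stops faster (darker).
Aperture: f/10 → f/9 → f/8 → f/7.1 → f/6.3 → f/5.6 → f/5 → f/4.5 → f/4 — 2 2/3 stops wider (brighter).
Net change so far: 1 1/3 stops brighter. Offset with the ISO: 20000 → 16000 → 12800 → 10000 → 8000.

ISO 8000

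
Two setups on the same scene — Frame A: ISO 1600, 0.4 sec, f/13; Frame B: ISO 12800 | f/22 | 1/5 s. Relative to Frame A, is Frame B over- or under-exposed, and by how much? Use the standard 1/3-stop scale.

1/3 stop brighter

Aperture: f/13 → f/14 → f/16 → f/18 → f/20 → f/22 — 1 2/3 stops smaller aperture (darker).
Shutter speed: 0.4 → 0.3 → 1/4 → 1/5 — 1 stop faster (darker).
ISO: 1600 → 2000 → 2500 → 3200 → 4000 → 5000 → 6400 → 8000 → 10000 → 12800 — 3 stops raised (brighter).
Net: −1 2/3 −1 +3 = +1/3 stops.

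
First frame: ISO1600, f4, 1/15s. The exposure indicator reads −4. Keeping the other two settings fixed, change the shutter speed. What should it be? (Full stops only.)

1 s

Underexposed by 4 stops → need 4 stops brighter.
Shutter speed: 1/15 → 1/8 → 1/4 → 1/2 → 1.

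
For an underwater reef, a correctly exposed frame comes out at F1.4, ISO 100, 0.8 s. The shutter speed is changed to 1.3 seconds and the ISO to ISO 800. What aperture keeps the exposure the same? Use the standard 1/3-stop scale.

f/5

Shutter speed: 0.8 → 1 → 1.3 — 2/3 stop longer (brighter).
ISO: 100 → 125 → 160 → 200 → 250 → 320 → 400 → 500 → 640 → 800 — 3 stops raised (brighter).
Net change so far: 3 2/3 stops brighter. Offset with the aperture: f/1.4 → f/1.6 → f/1.8 → f/2 → f/2.2 → f/2.5 → f/2.8 → f/3.2 → f/3.5 → f/4 → f/4.5 → f/5.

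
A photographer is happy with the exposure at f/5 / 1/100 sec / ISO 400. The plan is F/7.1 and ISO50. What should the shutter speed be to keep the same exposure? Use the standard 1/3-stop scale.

1/6s

Aperture: f/5 → f/5.6 → f/6.3 → f/7.1 — 1 stop narrower (darker).
ISO: 400 → 320 → 250 → 200 → 160 → 125 → 100 → 80 → 64 → 50 — 3 stops dropped (darker).
Net change so far: 4 stops darker. Offset with the shutter speed: 1/100 → 1/80 → 1/60 → 1/50 → 1/40 → 1/30 → 1/25 → 1/20 → 1/15 → 1/13 → 1/10 → 1/8 → 1/6.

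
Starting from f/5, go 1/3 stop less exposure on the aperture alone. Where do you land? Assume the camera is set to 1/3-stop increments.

f/5.6

Aperture: f/5 → f/5.6 — 1/3 stop stopped down (darker).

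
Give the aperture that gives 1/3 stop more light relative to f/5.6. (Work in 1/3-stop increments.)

Aperture: f/5.6 → f/5 — 1/3 stop larger aperture (brighter).

f/5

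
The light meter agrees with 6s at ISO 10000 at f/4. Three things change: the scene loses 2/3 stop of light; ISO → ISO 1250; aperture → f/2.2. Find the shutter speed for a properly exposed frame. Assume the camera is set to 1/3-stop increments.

25 s

Scene light: 2/3 stop darker.
ISO: 10000 → 8000 → 6400 → 5000 → 4000 → 3200 → 2500 → 2000 → 1600 → 1250 — 3 stops dropped (darker).
Aperture: f/4 → f/3.5 → f/3.2 → f/2.8 → f/2.5 → f/2.2 — 1 2/3 stops larger aperture (brighter).
Net so far: 2 stops darker. Shutter speed: 6 → 8 → 10 → 13 → 15 → 20 → 25.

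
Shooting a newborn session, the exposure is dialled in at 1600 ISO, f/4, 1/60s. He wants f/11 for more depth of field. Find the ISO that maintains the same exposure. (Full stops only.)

ISO 12800

Aperture: f/4 → f/5.6 → f/8 → f/11 — 3 stops smaller aperture (darker).
Need 3 stops brighter from the ISO: 1600 → 3200 → 6400 → 12800.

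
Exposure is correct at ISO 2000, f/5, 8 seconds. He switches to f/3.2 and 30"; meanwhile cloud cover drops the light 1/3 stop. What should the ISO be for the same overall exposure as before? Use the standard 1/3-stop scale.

Scene light: 1/3 stop darker.
Aperture: f/5 → f/4.5 → f/4 → f/3.5 → f/3.2 — 1 1/3 stops wider (brighter).
Shutter speed: 8 → 10 → 13 → 15 → 20 → 25 → 30 — 2 stops longer (brighter).
Net so far: 3 stops brighter. ISO: 2000 → 1600 → 1250 → 1000 → 800 → 640 → 500 → 400 → 320 → 250.

ISO 250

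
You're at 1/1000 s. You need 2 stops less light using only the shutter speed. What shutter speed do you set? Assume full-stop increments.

1/4000s

Shutter speed: 1/1000 → 1/2000 → 1/4000 — 2 stops shorter (darker).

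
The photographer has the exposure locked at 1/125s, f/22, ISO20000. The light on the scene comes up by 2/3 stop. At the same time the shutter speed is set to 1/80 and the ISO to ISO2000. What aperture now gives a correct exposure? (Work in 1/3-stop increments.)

Scene light: 2/3 stop brighter.
Shutter speed: 1/125 → 1/100 → 1/80 — 2/3 stop slower (brighter).
ISO: 20000 → 16000 → 12800 → 10000 → 8000 → 6400 → 5000 → 4000 → 3200 → 2500 → 2000 — 3 1/3 stops dropped (darker).
Net so far: 2 stops darker. Aperture: f/22 → f/20 → f/18 → f/16 → f/14 → f/13 → f/11.

f/11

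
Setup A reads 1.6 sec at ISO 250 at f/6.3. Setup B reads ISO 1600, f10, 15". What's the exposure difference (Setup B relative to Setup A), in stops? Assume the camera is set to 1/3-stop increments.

4 2/3 stops brighter

Aperture: f/6.3 → f/7.1 → f/8 → f/9 → f/10 — 1 1/3 stops narrower (darker).
Shutter speed: 1.6 → 2 → 2.5 → 3.2 → 4 → 5 → 6 → 8 → 10 → 13 → 15 — 3 1/3 stops longer (brighter).
ISO: 250 → 320 → 400 → 500 → 640 → 800 → 1000 → 1250 → 1600 — 2 2/3 stops higher (brighter).
Net: −1 1/3 +3 1/3 +2 2/3 = +4 2/3 stops.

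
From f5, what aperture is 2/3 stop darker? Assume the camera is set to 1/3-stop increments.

Aperture: f/5 → f/5.6 → f/6.3 — 2/3 stop smaller aperture (darker).

f/6.3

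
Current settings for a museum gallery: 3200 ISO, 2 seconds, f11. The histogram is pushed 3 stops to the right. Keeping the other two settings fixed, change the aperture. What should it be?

f/32

Overexposed by 3 stops → need 3 stops darker.
Aperture: f/11 → f/16 → f/22 → f/32.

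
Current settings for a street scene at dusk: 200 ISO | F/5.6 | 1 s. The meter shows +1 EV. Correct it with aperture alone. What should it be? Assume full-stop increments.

Overexposed by 1 stop → need 1 stop darker.
Aperture: f/5.6 → f/8.

f/8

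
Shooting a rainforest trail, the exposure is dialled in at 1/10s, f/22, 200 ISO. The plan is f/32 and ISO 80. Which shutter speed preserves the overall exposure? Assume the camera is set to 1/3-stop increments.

Aperture: f/22 → f/25 → f/29 → f/32 — 1 stop narrower (darker).
ISO: 200 → 160 → 125 → 100 → 80 — 1 1/3 stops lower (darker).
Net change so far: 2 1/3 stops darker. Offset with the shutter speed: 1/10 → 1/8 → 1/6 → 1/5 → 1/4 → 0.3 → 0.4 → 0.5.

0.5 s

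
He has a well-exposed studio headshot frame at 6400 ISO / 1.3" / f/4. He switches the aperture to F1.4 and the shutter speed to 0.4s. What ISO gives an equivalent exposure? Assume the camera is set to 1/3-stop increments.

ISO 2500

Aperture: f/4 → f/3.5 → f/3.2 → f/2.8 → f/2.5 → f/2.2 → f/2 → f/1.8 → f/1.6 → f/1.4 — 3 stops opened up (brighter).
Shutter speed: 1.3 → 1 → 0.8 → 0.6 → 0.5 → 0.4 — 1 2/3 stops faster (darker).
Net change so far: 1 1/3 stops brighter. Offset with the ISO: 6400 → 5000 → 4000 → 3200 → 2500.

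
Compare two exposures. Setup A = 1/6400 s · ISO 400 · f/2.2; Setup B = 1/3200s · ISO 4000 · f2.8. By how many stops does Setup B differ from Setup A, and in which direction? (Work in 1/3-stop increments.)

3 2/3 stops brighter

Aperture: f/2.2 → f/2.5 → f/2.8 — 2/3 stop smaller aperture (darker).
Shutter speed: 1/6400 → 1/5000 → 1/4000 → 1/3200 — 1 stop slower (brighter).
ISO: 400 → 500 → 640 → 800 → 1000 → 1250 → 1600 → 2000 → 2500 → 3200 → 4000 — 3 1/3 stops higher (brighter).
Net: −2/3 +1 +3 1/3 = +3 2/3 stops.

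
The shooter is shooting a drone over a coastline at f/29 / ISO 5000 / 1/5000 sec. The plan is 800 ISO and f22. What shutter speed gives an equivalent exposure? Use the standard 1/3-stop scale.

1/1250s

ISO: 5000 → 4000 → 3200 → 2500 → 2000 → 1600 → 1250 → 1000 → 800 — 2 2/3 stops dropped (darker).
Aperture: f/29 → f/25 → f/22 — 2/3 stop opened up (brighter).
Net change so far: 2 stops darker. Offset with the shutter speed: 1/5000 → 1/4000 → 1/3200 → 1/2500 → 1/2000 → 1/1600 → 1/1250.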